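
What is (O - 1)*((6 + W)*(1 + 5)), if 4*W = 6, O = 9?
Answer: 360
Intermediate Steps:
W = 3/2 (W = (¼)*6 = 3/2 ≈ 1.5000)
(O - 1)*((6 + W)*(1 + 5)) = (9 - 1)*((6 + 3/2)*(1 + 5)) = 8*((15/2)*6) = 8*45 = 360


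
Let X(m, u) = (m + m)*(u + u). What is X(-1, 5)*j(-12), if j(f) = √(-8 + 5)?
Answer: -20*I*√3 ≈ -34.641*I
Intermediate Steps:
j(f) = I*√3 (j(f) = √(-3) = I*√3)
X(m, u) = 4*m*u (X(m, u) = (2*m)*(2*u) = 4*m*u)
X(-1, 5)*j(-12) = (4*(-1)*5)*(I*√3) = -20*I*√3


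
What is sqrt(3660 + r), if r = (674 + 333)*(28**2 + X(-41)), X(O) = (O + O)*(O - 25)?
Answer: 2*sqrt(1560758) ≈ 2498.6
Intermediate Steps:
X(O) = 2*O*(-25 + O) (X(O) = (2*O)*(-25 + O) = 2*O*(-25 + O))
r = 6239372 (r = (674 + 333)*(28**2 + 2*(-41)*(-25 - 41)) = 1007*(784 + 2*(-41)*(-66)) = 1007*(784 + 5412) = 1007*6196 = 6239372)
sqrt(3660 + r) = sqrt(3660 + 6239372) = sqrt(6243032) = 2*sqrt(1560758)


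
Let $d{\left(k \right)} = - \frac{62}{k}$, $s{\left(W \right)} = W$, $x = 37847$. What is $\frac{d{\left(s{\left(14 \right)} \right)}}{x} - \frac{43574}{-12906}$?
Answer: $\frac{5771808080}{1709586837} \approx 3.3761$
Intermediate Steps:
$\frac{d{\left(s{\left(14 \right)} \right)}}{x} - \frac{43574}{-12906} = \frac{\left(-62\right) \frac{1}{14}}{37847} - \frac{43574}{-12906} = \left(-62\right) \frac{1}{14} \cdot \frac{1}{37847} - - \frac{21787}{6453} = \left(- \frac{31}{7}\right) \frac{1}{37847} + \frac{21787}{6453} = - \frac{31}{264929} + \frac{21787}{6453} = \frac{5771808080}{1709586837}$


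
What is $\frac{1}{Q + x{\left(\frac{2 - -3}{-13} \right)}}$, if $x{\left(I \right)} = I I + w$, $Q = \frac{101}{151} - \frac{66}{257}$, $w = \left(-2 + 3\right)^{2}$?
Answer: $\frac{6558383}{10231037} \approx 0.64103$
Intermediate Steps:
$w = 1$ ($w = 1^{2} = 1$)
$Q = \frac{15991}{38807}$ ($Q = 101 \cdot \frac{1}{151} - \frac{66}{257} = \frac{101}{151} - \frac{66}{257} = \frac{15991}{38807} \approx 0.41207$)
$x{\left(I \right)} = 1 + I^{2}$ ($x{\left(I \right)} = I I + 1 = I^{2} + 1 = 1 + I^{2}$)
$\frac{1}{Q + x{\left(\frac{2 - -3}{-13} \right)}} = \frac{1}{\frac{15991}{38807} + \left(1 + \left(\frac{2 - -3}{-13}\right)^{2}\right)} = \frac{1}{\frac{15991}{38807} + \left(1 + \left(\left(2 + 3\right) \left(- \frac{1}{13}\right)\right)^{2}\right)} = \frac{1}{\frac{15991}{38807} + \left(1 + \left(5 \left(- \frac{1}{13}\right)\right)^{2}\right)} = \frac{1}{\frac{15991}{38807} + \left(1 + \left(- \frac{5}{13}\right)^{2}\right)} = \frac{1}{\frac{15991}{38807} + \left(1 + \frac{25}{169}\right)} = \frac{1}{\frac{15991}{38807} + \frac{194}{169}} = \frac{1}{\frac{10231037}{6558383}} = \frac{6558383}{10231037}$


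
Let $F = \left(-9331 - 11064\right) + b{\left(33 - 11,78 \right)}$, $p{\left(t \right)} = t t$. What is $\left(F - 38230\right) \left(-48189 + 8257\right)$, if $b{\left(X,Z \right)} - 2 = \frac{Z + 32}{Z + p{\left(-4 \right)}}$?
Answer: $\frac{110021684632}{47} \approx 2.3409 \cdot 10^{9}$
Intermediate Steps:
$p{\left(t \right)} = t^{2}$
$b{\left(X,Z \right)} = 2 + \frac{32 + Z}{16 + Z}$ ($b{\left(X,Z \right)} = 2 + \frac{Z + 32}{Z + \left(-4\right)^{2}} = 2 + \frac{32 + Z}{Z + 16} = 2 + \frac{32 + Z}{16 + Z}$)
$F = - \frac{958416}{47}$ ($F = \left(-9331 - 11064\right) + \frac{64 + 3 \cdot 78}{16 + 78} = -20395 + \frac{64 + 234}{94} = -20395 + \frac{1}{94} \cdot 298 = -20395 + \frac{149}{47} = - \frac{958416}{47} \approx -20392.0$)
$\left(F - 38230\right) \left(-48189 + 8257\right) = \left(- \frac{958416}{47} - 38230\right) \left(-48189 + 8257\right) = \left(- \frac{2755226}{47}\right) \left(-39932\right) = \frac{110021684632}{47}$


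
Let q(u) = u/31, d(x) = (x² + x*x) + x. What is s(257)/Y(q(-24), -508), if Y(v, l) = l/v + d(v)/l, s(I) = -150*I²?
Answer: -7254974072700/480498427 ≈ -15099.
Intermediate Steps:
d(x) = x + 2*x² (d(x) = (x² + x²) + x = 2*x² + x = x + 2*x²)
q(u) = u/31 (q(u) = u*(1/31) = u/31)
Y(v, l) = l/v + v*(1 + 2*v)/l (Y(v, l) = l/v + (v*(1 + 2*v))/l = l/v + v*(1 + 2*v)/l)
s(257)/Y(q(-24), -508) = (-150*257²)/(-508/((1/31)*(-24)) + ((1/31)*(-24))/(-508) + 2*((1/31)*(-24))²/(-508)) = (-150*66049)/(-508/(-24/31) - 24/31*(-1/508) + 2*(-1/508)*(-24/31)²) = -9907350/(-508*(-31/24) + 6/3937 + 2*(-1/508)*(576/961)) = -9907350/(3937/6 + 6/3937 - 288/122047) = -9907350/480498427/732282 = -9907350*732282/480498427 = -7254974072700/480498427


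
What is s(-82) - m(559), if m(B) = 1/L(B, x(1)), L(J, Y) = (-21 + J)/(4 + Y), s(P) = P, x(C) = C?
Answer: -44121/538 ≈ -82.009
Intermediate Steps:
L(J, Y) = (-21 + J)/(4 + Y)
m(B) = 1/(-21/5 + B/5) (m(B) = 1/((-21 + B)/(4 + 1)) = 1/((-21 + B)/5) = 1/(-21/5 + B/5))
s(-82) - m(559) = -82 - 5/(-21 + 559) = -82 - 5/538 = -44121/538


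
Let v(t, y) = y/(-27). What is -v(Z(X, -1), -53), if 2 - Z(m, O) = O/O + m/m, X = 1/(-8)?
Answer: -53/27 ≈ -1.9630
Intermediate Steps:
X = -⅛ ≈ -0.12500
Z(m, O) = 0 (Z(m, O) = 2 - (O/O + m/m) = 2 - (1 + 1) = 2 - 1*2 = 2 - 2 = 0)
v(t, y) = -y/27 (v(t, y) = y*(-1/27) = -y/27)
-v(Z(X, -1), -53) = -(-1)*(-53)/27 = -1*53/27 = -53/27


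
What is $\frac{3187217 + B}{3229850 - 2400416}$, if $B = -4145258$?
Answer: $- \frac{319347}{276478} \approx -1.1551$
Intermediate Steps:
$\frac{3187217 + B}{3229850 - 2400416} = \frac{3187217 - 4145258}{3229850 - 2400416} = - \frac{958041}{829434} = \left(-958041\right) \frac{1}{829434} = - \frac{319347}{276478}$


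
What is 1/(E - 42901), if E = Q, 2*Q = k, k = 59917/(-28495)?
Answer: -56990/2444987907 ≈ -2.3309e-5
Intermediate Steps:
k = -59917/28495 (k = 59917*(-1/28495) = -59917/28495 ≈ -2.1027)
Q = -59917/56990 (Q = (1/2)*(-59917/28495) = -59917/56990 ≈ -1.0514)
E = -59917/56990 ≈ -1.0514
1/(E - 42901) = 1/(-59917/56990 - 42901) = 1/(-2444987907/56990) = -56990/2444987907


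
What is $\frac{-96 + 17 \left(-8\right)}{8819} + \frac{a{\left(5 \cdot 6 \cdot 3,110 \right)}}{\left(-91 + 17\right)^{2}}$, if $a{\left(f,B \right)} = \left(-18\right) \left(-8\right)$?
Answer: $- \frac{124}{12073211} \approx -1.0271 \cdot 10^{-5}$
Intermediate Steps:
$a{\left(f,B \right)} = 144$
$\frac{-96 + 17 \left(-8\right)}{8819} + \frac{a{\left(5 \cdot 6 \cdot 3,110 \right)}}{\left(-91 + 17\right)^{2}} = \frac{-96 + 17 \left(-8\right)}{8819} + \frac{144}{\left(-91 + 17\right)^{2}} = \left(-96 - 136\right) \frac{1}{8819} + \frac{144}{\left(-74\right)^{2}} = \left(-232\right) \frac{1}{8819} + \frac{144}{5476} = - \frac{232}{8819} + 144 \cdot \frac{1}{5476} = - \frac{232}{8819} + \frac{36}{1369} = - \frac{124}{12073211}$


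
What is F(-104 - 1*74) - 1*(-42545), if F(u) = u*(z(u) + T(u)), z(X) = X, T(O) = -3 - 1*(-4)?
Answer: 74051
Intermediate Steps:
T(O) = 1 (T(O) = -3 + 4 = 1)
F(u) = u*(1 + u) (F(u) = u*(u + 1) = u*(1 + u))
F(-104 - 1*74) - 1*(-42545) = (-104 - 1*74)*(1 + (-104 - 1*74)) - 1*(-42545) = (-104 - 74)*(1 + (-104 - 74)) + 42545 = -178*(1 - 178) + 42545 = -178*(-177) + 42545 = 31506 + 42545 = 74051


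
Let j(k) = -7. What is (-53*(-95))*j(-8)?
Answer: -35245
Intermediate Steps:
(-53*(-95))*j(-8) = -53*(-95)*(-7) = 5035*(-7) = -35245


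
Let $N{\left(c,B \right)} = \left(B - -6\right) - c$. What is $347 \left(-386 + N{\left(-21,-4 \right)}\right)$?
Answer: $-125961$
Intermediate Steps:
$N{\left(c,B \right)} = 6 + B - c$ ($N{\left(c,B \right)} = \left(B + 6\right) - c = \left(6 + B\right) - c = 6 + B - c$)
$347 \left(-386 + N{\left(-21,-4 \right)}\right) = 347 \left(-386 - -23\right) = 347 \left(-386 + \left(6 - 4 + 21\right)\right) = 347 \left(-386 + 23\right) = 347 \left(-363\right) = -125961$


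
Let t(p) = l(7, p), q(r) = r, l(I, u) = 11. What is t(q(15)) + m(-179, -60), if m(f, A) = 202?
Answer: 213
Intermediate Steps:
t(p) = 11
t(q(15)) + m(-179, -60) = 11 + 202 = 213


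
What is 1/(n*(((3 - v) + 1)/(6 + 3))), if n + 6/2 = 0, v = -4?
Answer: -3/8 ≈ -0.37500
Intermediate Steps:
n = -3 (n = -3 + 0 = -3)
1/(n*(((3 - v) + 1)/(6 + 3))) = 1/(-3*((3 - 1*(-4)) + 1)/(6 + 3)) = 1/(-3*((3 + 4) + 1)/9) = 1/(-3*(7 + 1)/9) = 1/(-24/9) = 1/(-3*8/9) = 1/(-8/3) = -3/8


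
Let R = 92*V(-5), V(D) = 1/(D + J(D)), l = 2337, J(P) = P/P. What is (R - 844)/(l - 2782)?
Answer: 867/445 ≈ 1.9483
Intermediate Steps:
J(P) = 1
V(D) = 1/(1 + D) (V(D) = 1/(D + 1) = 1/(1 + D))
R = -23 (R = 92/(1 - 5) = 92/(-4) = 92*(-¼) = -23)
(R - 844)/(l - 2782) = (-23 - 844)/(2337 - 2782) = -867/(-445) = -867*(-1/445) = 867/445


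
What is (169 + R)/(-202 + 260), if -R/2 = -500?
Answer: 1169/58 ≈ 20.155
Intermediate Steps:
R = 1000 (R = -2*(-500) = 1000)
(169 + R)/(-202 + 260) = (169 + 1000)/(-202 + 260) = 1169/58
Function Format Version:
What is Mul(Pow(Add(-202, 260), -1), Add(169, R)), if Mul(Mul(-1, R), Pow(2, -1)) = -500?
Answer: Rational(1169, 58) ≈ 20.155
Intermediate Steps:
R = 1000 (R = Mul(-2, -500) = 1000)
Mul(Pow(Add(-202, 260), -1), Add(169, R)) = Mul(Pow(Add(-202, 260), -1), Add(169, 1000)) = Mul(Pow(58, -1), 1169) = Mul(Rational(1, 58), 1169) = Rational(1169, 58)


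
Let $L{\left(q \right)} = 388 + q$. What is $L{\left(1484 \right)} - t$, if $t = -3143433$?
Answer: $3145305$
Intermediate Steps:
$L{\left(1484 \right)} - t = \left(388 + 1484\right) - -3143433 = 1872 + 3143433 = 3145305$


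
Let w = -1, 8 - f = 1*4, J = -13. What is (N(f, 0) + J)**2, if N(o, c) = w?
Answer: 196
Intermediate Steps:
f = 4 (f = 8 - 4 = 4)
N(o, c) = -1
(N(f, 0) + J)**2 = (-1 - 13)**2 = (-14)**2 = 196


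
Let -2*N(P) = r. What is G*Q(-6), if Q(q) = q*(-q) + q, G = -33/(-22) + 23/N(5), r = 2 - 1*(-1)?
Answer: 581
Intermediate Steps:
r = 3 (r = 2 + 1 = 3)
N(P) = -3/2 (N(P) = -1/2*3 = -3/2)
G = -83/6 (G = -33/(-22) + 23/(-3/2) = -33*(-1/22) + 23*(-2/3) = 3/2 - 46/3 = -83/6 ≈ -13.833)
Q(q) = q - q**2 (Q(q) = -q**2 + q = q - q**2)
G*Q(-6) = -(-83)*(1 - 1*(-6)) = -(-83)*(1 + 6) = -(-83)*7 = -83/6*(-42) = 581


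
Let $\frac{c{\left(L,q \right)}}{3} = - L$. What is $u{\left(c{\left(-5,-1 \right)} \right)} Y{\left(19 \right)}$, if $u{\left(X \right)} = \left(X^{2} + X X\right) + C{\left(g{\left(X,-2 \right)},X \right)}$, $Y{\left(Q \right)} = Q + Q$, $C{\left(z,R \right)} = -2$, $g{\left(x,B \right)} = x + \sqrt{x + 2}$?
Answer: $17024$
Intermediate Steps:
$g{\left(x,B \right)} = x + \sqrt{2 + x}$
$Y{\left(Q \right)} = 2 Q$
$c{\left(L,q \right)} = - 3 L$ ($c{\left(L,q \right)} = 3 \left(- L\right) = - 3 L$)
$u{\left(X \right)} = -2 + 2 X^{2}$ ($u{\left(X \right)} = \left(X^{2} + X X\right) - 2 = \left(X^{2} + X^{2}\right) - 2 = 2 X^{2} - 2 = -2 + 2 X^{2}$)
$u{\left(c{\left(-5,-1 \right)} \right)} Y{\left(19 \right)} = \left(-2 + 2 \left(\left(-3\right) \left(-5\right)\right)^{2}\right) 2 \cdot 19 = \left(-2 + 2 \cdot 15^{2}\right) 38 = \left(-2 + 2 \cdot 225\right) 38 = \left(-2 + 450\right) 38 = 448 \cdot 38 = 17024$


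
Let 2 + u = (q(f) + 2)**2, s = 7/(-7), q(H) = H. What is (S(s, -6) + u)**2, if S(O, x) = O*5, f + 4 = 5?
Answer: 4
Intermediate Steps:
f = 1 (f = -4 + 5 = 1)
s = -1 (s = 7*(-1/7) = -1)
u = 7 (u = -2 + (1 + 2)**2 = -2 + 3**2 = -2 + 9 = 7)
S(O, x) = 5*O
(S(s, -6) + u)**2 = (5*(-1) + 7)**2 = (-5 + 7)**2 = 2**2 = 4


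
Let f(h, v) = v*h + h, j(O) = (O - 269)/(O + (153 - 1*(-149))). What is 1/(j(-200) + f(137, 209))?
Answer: 102/2934071 ≈ 3.4764e-5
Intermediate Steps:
j(O) = (-269 + O)/(302 + O) (j(O) = (-269 + O)/(O + (153 + 149)) = (-269 + O)/(O + 302) = (-269 + O)/(302 + O))
f(h, v) = h + h*v (f(h, v) = h*v + h = h + h*v)
1/(j(-200) + f(137, 209)) = 1/((-269 - 200)/(302 - 200) + 137*(1 + 209)) = 1/(-469/102 + 137*210) = 1/((1/102)*(-469) + 28770) = 1/(-469/102 + 28770) = 1/(2934071/102) = 102/2934071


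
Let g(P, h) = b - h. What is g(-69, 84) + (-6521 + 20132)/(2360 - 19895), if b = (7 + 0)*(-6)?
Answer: -741007/5845 ≈ -126.78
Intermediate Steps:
b = -42 (b = 7*(-6) = -42)
g(P, h) = -42 - h
g(-69, 84) + (-6521 + 20132)/(2360 - 19895) = (-42 - 1*84) + (-6521 + 20132)/(2360 - 19895) = (-42 - 84) + 13611/(-17535) = -126 + 13611*(-1/17535) = -126 - 4537/5845 = -741007/5845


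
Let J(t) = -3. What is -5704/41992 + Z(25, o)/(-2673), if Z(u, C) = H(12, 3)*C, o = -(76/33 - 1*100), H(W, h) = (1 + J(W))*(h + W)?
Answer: 148263421/154336347 ≈ 0.96065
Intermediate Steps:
H(W, h) = -2*W - 2*h (H(W, h) = (1 - 3)*(h + W) = -2*(W + h) = -2*W - 2*h)
o = 3224/33 (o = -(76*(1/33) - 100) = -(76/33 - 100) = -1*(-3224/33) = 3224/33 ≈ 97.697)
Z(u, C) = -30*C (Z(u, C) = (-2*12 - 2*3)*C = (-24 - 6)*C = -30*C)
-5704/41992 + Z(25, o)/(-2673) = -5704/41992 - 30*3224/33/(-2673) = -5704*1/41992 - 32240/11*(-1/2673) = -713/5249 + 32240/29403 = 148263421/154336347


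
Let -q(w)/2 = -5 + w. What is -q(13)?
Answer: 16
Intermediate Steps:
q(w) = 10 - 2*w (q(w) = -2*(-5 + w) = 10 - 2*w)
-q(13) = -(10 - 2*13) = -(10 - 26) = -1*(-16) = 16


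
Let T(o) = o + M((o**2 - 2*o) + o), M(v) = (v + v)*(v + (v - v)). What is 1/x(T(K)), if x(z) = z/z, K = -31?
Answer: 1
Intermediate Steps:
M(v) = 2*v**2 (M(v) = (2*v)*(v + 0) = (2*v)*v = 2*v**2)
T(o) = o + 2*(o**2 - o)**2 (T(o) = o + 2*((o**2 - 2*o) + o)**2 = o + 2*(o**2 - o)**2)
x(z) = 1
1/x(T(K)) = 1/1 = 1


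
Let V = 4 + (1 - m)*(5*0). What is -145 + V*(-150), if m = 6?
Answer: -745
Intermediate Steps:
V = 4 (V = 4 + (1 - 1*6)*(5*0) = 4 + (1 - 6)*0 = 4 - 5*0 = 4 + 0 = 4)
-145 + V*(-150) = -145 + 4*(-150) = -145 - 600 = -745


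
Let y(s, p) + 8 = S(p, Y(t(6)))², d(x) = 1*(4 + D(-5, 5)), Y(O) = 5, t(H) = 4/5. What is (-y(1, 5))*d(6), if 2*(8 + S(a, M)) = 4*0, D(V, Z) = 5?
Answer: -504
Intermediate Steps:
t(H) = ⅘ (t(H) = 4*(⅕) = ⅘)
S(a, M) = -8 (S(a, M) = -8 + (4*0)/2 = -8 + (½)*0 = -8 + 0 = -8)
d(x) = 9 (d(x) = 1*(4 + 5) = 1*9 = 9)
y(s, p) = 56 (y(s, p) = -8 + (-8)² = -8 + 64 = 56)
(-y(1, 5))*d(6) = -1*56*9 = -56*9 = -504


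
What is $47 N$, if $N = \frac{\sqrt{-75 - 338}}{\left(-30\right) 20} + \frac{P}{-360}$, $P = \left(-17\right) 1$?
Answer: $\frac{799}{360} - \frac{47 i \sqrt{413}}{600} \approx 2.2194 - 1.5919 i$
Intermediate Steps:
$P = -17$
$N = \frac{17}{360} - \frac{i \sqrt{413}}{600}$ ($N = \frac{\sqrt{-75 - 338}}{\left(-30\right) 20} - \frac{17}{-360} = \frac{\sqrt{-413}}{-600} - - \frac{17}{360} = i \sqrt{413} \left(- \frac{1}{600}\right) + \frac{17}{360} = - \frac{i \sqrt{413}}{600} + \frac{17}{360} = \frac{17}{360} - \frac{i \sqrt{413}}{600} \approx 0.047222 - 0.033871 i$)
$47 N = 47 \left(\frac{17}{360} - \frac{i \sqrt{413}}{600}\right) = \frac{799}{360} - \frac{47 i \sqrt{413}}{600}$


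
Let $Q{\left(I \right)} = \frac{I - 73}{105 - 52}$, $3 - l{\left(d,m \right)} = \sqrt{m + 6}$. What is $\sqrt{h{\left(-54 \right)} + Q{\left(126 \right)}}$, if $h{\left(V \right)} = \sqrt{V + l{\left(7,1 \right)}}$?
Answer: $\sqrt{1 + i \sqrt{51 + \sqrt{7}}} \approx 2.0484 + 1.7878 i$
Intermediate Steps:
$l{\left(d,m \right)} = 3 - \sqrt{6 + m}$ ($l{\left(d,m \right)} = 3 - \sqrt{m + 6} = 3 - \sqrt{6 + m}$)
$Q{\left(I \right)} = - \frac{73}{53} + \frac{I}{53}$ ($Q{\left(I \right)} = \frac{-73 + I}{53} = \left(-73 + I\right) \frac{1}{53} = - \frac{73}{53} + \frac{I}{53}$)
$h{\left(V \right)} = \sqrt{3 + V - \sqrt{7}}$ ($h{\left(V \right)} = \sqrt{V + \left(3 - \sqrt{6 + 1}\right)} = \sqrt{V + \left(3 - \sqrt{7}\right)} = \sqrt{3 + V - \sqrt{7}}$)
$\sqrt{h{\left(-54 \right)} + Q{\left(126 \right)}} = \sqrt{\sqrt{3 - 54 - \sqrt{7}} + \left(- \frac{73}{53} + \frac{1}{53} \cdot 126\right)} = \sqrt{\sqrt{-51 - \sqrt{7}} + \left(- \frac{73}{53} + \frac{126}{53}\right)} = \sqrt{\sqrt{-51 - \sqrt{7}} + 1} = \sqrt{1 + \sqrt{-51 - \sqrt{7}}}$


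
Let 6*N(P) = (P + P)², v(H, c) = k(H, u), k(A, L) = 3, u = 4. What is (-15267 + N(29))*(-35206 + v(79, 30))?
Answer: 1553121157/3 ≈ 5.1771e+8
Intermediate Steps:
v(H, c) = 3
N(P) = 2*P²/3 (N(P) = (P + P)²/6 = (2*P)²/6 = (4*P²)/6 = 2*P²/3)
(-15267 + N(29))*(-35206 + v(79, 30)) = (-15267 + (⅔)*29²)*(-35206 + 3) = (-15267 + (⅔)*841)*(-35203) = (-15267 + 1682/3)*(-35203) = -44119/3*(-35203) = 1553121157/3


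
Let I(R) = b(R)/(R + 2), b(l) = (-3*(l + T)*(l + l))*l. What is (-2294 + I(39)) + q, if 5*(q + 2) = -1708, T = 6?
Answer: -2594058/205 ≈ -12654.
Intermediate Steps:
q = -1718/5 (q = -2 + (⅕)*(-1708) = -2 - 1708/5 = -1718/5 ≈ -343.60)
b(l) = -6*l²*(6 + l) (b(l) = (-3*(l + 6)*(l + l))*l = (-3*(6 + l)*2*l)*l = (-6*l*(6 + l))*l = -6*l²*(6 + l))
I(R) = 6*R²*(-6 - R)/(2 + R) (I(R) = (6*R²*(-6 - R))/(R + 2) = (6*R²*(-6 - R))/(2 + R) = 6*R²*(-6 - R)/(2 + R))
(-2294 + I(39)) + q = (-2294 + 6*39²*(-6 - 1*39)/(2 + 39)) - 1718/5 = (-2294 + 6*1521*(-6 - 39)/41) - 1718/5 = (-2294 + 6*1521*(1/41)*(-45)) - 1718/5 = (-2294 - 410670/41) - 1718/5 = -504724/41 - 1718/5 = -2594058/205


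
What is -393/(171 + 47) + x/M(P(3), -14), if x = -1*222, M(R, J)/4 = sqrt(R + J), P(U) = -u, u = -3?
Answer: -393/218 + 111*I*sqrt(11)/22 ≈ -1.8028 + 16.734*I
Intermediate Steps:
P(U) = 3 (P(U) = -1*(-3) = 3)
M(R, J) = 4*sqrt(J + R) (M(R, J) = 4*sqrt(R + J) = 4*sqrt(J + R))
x = -222
-393/(171 + 47) + x/M(P(3), -14) = -393/(171 + 47) - 222*1/(4*sqrt(-14 + 3)) = -393/218 - 222*(-I*sqrt(11)/44) = -393/218 - (-111)*I*sqrt(11)/22 = -393/218 + 111*I*sqrt(11)/22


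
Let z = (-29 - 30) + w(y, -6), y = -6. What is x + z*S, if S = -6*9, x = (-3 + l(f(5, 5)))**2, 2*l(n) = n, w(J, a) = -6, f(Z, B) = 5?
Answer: 14041/4 ≈ 3510.3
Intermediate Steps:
l(n) = n/2
z = -65 (z = (-29 - 30) - 6 = -59 - 6 = -65)
x = 1/4 (x = (-3 + (1/2)*5)**2 = (-3 + 5/2)**2 = (-1/2)**2 = 1/4 ≈ 0.25000)
S = -54
x + z*S = 1/4 - 65*(-54) = 1/4 + 3510 = 14041/4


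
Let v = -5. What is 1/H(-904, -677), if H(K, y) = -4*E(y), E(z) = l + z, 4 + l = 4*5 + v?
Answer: 1/2664 ≈ 0.00037538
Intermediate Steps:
l = 11 (l = -4 + (4*5 - 5) = -4 + (20 - 5) = -4 + 15 = 11)
E(z) = 11 + z
H(K, y) = -44 - 4*y (H(K, y) = -4*(11 + y) = -44 - 4*y)
1/H(-904, -677) = 1/(-44 - 4*(-677)) = 1/(-44 + 2708) = 1/2664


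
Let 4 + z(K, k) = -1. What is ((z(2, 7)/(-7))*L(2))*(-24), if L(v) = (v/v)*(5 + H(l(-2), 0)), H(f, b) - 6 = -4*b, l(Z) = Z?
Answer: -1320/7 ≈ -188.57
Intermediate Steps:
z(K, k) = -5 (z(K, k) = -4 - 1 = -5)
H(f, b) = 6 - 4*b
L(v) = 11 (L(v) = (v/v)*(5 + (6 - 4*0)) = 1*(5 + (6 + 0)) = 1*(5 + 6) = 1*11 = 11)
((z(2, 7)/(-7))*L(2))*(-24) = (-5/(-7)*11)*(-24) = (-5*(-1/7)*11)*(-24) = ((5/7)*11)*(-24) = (55/7)*(-24) = -1320/7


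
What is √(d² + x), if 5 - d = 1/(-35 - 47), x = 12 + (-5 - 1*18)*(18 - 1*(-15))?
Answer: 3*I*√539323/82 ≈ 26.868*I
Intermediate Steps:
x = -747 (x = 12 + (-5 - 18)*(18 + 15) = 12 - 23*33 = 12 - 759 = -747)
d = 411/82 (d = 5 - 1/(-35 - 47) = 5 - 1/(-82) = 5 - 1*(-1/82) = 5 + 1/82 = 411/82 ≈ 5.0122)
√(d² + x) = √((411/82)² - 747) = √(168921/6724 - 747) = √(-4853907/6724) = 3*I*√539323/82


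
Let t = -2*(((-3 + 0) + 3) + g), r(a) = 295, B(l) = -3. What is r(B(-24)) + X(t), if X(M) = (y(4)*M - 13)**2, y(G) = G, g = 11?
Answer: 10496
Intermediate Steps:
t = -22 (t = -2*(((-3 + 0) + 3) + 11) = -2*((-3 + 3) + 11) = -2*(0 + 11) = -2*11 = -22)
X(M) = (-13 + 4*M)**2 (X(M) = (4*M - 13)**2 = (-13 + 4*M)**2)
r(B(-24)) + X(t) = 295 + (-13 + 4*(-22))**2 = 295 + (-13 - 88)**2 = 295 + (-101)**2 = 295 + 10201 = 10496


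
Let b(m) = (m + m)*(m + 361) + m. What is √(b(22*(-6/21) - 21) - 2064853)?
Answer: 11*I*√843566/7 ≈ 1443.3*I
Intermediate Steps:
b(m) = m + 2*m*(361 + m) (b(m) = (2*m)*(361 + m) + m = 2*m*(361 + m) + m = m + 2*m*(361 + m))
√(b(22*(-6/21) - 21) - 2064853) = √((22*(-6/21) - 21)*(723 + 2*(22*(-6/21) - 21)) - 2064853) = √((22*(-6*1/21) - 21)*(723 + 2*(22*(-6*1/21) - 21)) - 2064853) = √((22*(-2/7) - 21)*(723 + 2*(22*(-2/7) - 21)) - 2064853) = √((-44/7 - 21)*(723 + 2*(-44/7 - 21)) - 2064853) = √(-191*(723 + 2*(-191/7))/7 - 2064853) = √(-191*(723 - 382/7)/7 - 2064853) = √(-191/7*4679/7 - 2064853) = √(-893689/49 - 2064853) = √(-102071486/49) = 11*I*√843566/7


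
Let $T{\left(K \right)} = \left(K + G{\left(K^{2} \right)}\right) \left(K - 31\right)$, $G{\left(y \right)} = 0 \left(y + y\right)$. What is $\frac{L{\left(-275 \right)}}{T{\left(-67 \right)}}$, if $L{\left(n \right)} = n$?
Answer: $- \frac{275}{6566} \approx -0.041882$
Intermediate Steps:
$G{\left(y \right)} = 0$ ($G{\left(y \right)} = 0 \cdot 2 y = 0$)
$T{\left(K \right)} = K \left(-31 + K\right)$ ($T{\left(K \right)} = \left(K + 0\right) \left(K - 31\right) = K \left(-31 + K\right)$)
$\frac{L{\left(-275 \right)}}{T{\left(-67 \right)}} = - \frac{275}{\left(-67\right) \left(-31 - 67\right)} = - \frac{275}{\left(-67\right) \left(-98\right)} = - \frac{275}{6566}$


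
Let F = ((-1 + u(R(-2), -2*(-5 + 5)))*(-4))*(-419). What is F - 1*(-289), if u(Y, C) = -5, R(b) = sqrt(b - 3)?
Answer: -9767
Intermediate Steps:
R(b) = sqrt(-3 + b)
F = -10056 (F = ((-1 - 5)*(-4))*(-419) = -6*(-4)*(-419) = 24*(-419) = -10056)
F - 1*(-289) = -10056 - 1*(-289) = -10056 + 289 = -9767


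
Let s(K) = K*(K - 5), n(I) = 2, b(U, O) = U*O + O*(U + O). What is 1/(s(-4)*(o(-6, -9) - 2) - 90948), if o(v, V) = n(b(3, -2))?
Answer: -1/90948 ≈ -1.0995e-5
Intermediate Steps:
b(U, O) = O*U + O*(O + U)
s(K) = K*(-5 + K)
o(v, V) = 2
1/(s(-4)*(o(-6, -9) - 2) - 90948) = 1/((-4*(-5 - 4))*(2 - 2) - 90948) = 1/(-4*(-9)*0 - 90948) = 1/(36*0 - 90948) = 1/(0 - 90948) = 1/(-90948) = -1/90948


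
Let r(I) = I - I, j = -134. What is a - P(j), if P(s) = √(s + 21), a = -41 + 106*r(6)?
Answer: -41 - I*√113 ≈ -41.0 - 10.63*I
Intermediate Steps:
r(I) = 0
a = -41 (a = -41 + 106*0 = -41 + 0 = -41)
P(s) = √(21 + s)
a - P(j) = -41 - √(21 - 134) = -41 - √(-113) = -41 - I*√113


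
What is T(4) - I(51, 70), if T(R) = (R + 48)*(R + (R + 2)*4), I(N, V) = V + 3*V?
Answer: 1176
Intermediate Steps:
I(N, V) = 4*V
T(R) = (8 + 5*R)*(48 + R) (T(R) = (48 + R)*(R + (2 + R)*4) = (48 + R)*(R + (8 + 4*R)) = (48 + R)*(8 + 5*R) = (8 + 5*R)*(48 + R))
T(4) - I(51, 70) = (384 + 5*4² + 248*4) - 4*70 = (384 + 5*16 + 992) - 1*280 = (384 + 80 + 992) - 280 = 1456 - 280 = 1176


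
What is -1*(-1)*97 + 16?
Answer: 113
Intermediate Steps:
-1*(-1)*97 + 16 = 1*97 + 16 = 97 + 16 = 113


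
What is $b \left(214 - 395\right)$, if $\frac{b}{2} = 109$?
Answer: $-39458$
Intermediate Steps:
$b = 218$ ($b = 2 \cdot 109 = 218$)
$b \left(214 - 395\right) = 218 \left(214 - 395\right) = 218 \left(-181\right) = -39458$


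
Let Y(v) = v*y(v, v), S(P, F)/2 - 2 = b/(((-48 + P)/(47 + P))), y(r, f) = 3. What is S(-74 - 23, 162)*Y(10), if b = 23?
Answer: 17280/29 ≈ 595.86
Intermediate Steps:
S(P, F) = 4 + 46*(47 + P)/(-48 + P) (S(P, F) = 4 + 2*(23/(((-48 + P)/(47 + P)))) = 4 + 2*(23*((47 + P)/(-48 + P))) = 4 + 2*(23*(47 + P)/(-48 + P)) = 4 + 46*(47 + P)/(-48 + P))
Y(v) = 3*v (Y(v) = v*3 = 3*v)
S(-74 - 23, 162)*Y(10) = (10*(197 + 5*(-74 - 23))/(-48 + (-74 - 23)))*(3*10) = (10*(197 + 5*(-97))/(-48 - 97))*30 = (10*(197 - 485)/(-145))*30 = (10*(-1/145)*(-288))*30 = (576/29)*30 = 17280/29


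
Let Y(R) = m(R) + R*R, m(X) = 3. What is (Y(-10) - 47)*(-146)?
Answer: -8176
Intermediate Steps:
Y(R) = 3 + R² (Y(R) = 3 + R*R = 3 + R²)
(Y(-10) - 47)*(-146) = ((3 + (-10)²) - 47)*(-146) = ((3 + 100) - 47)*(-146) = (103 - 47)*(-146) = 56*(-146) = -8176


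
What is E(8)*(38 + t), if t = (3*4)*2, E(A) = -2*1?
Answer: -124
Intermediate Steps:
E(A) = -2
t = 24 (t = 12*2 = 24)
E(8)*(38 + t) = -2*(38 + 24) = -2*62 = -124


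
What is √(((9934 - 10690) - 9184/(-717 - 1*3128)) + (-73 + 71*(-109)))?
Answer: 2*I*√31658553430/3845 ≈ 92.551*I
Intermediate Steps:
√(((9934 - 10690) - 9184/(-717 - 1*3128)) + (-73 + 71*(-109))) = √((-756 - 9184/(-717 - 3128)) + (-73 - 7739)) = √((-756 - 9184/(-3845)) - 7812) = √((-756 - 9184*(-1/3845)) - 7812) = √((-756 + 9184/3845) - 7812) = √(-2897636/3845 - 7812) = √(-32934776/3845) = 2*I*√31658553430/3845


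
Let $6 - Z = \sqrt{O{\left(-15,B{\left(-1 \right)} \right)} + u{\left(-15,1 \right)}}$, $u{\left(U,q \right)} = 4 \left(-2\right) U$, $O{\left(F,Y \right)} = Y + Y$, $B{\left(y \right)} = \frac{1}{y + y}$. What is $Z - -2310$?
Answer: $2316 - \sqrt{119} \approx 2305.1$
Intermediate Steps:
$B{\left(y \right)} = \frac{1}{2 y}$
$O{\left(F,Y \right)} = 2 Y$
$u{\left(U,q \right)} = - 8 U$
$Z = 6 - \sqrt{119}$ ($Z = 6 - \sqrt{2 \frac{1}{2 \left(-1\right)} - -120} = 6 - \sqrt{2 \cdot \frac{1}{2} \left(-1\right) + 120} = 6 - \sqrt{2 \left(- \frac{1}{2}\right) + 120} = 6 - \sqrt{-1 + 120} = 6 - \sqrt{119} \approx -4.9087$)
$Z - -2310 = \left(6 - \sqrt{119}\right) - -2310 = \left(6 - \sqrt{119}\right) + 2310 = 2316 - \sqrt{119}$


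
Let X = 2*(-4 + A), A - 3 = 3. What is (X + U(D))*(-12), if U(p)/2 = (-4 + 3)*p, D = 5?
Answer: 72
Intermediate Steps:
A = 6 (A = 3 + 3 = 6)
X = 4 (X = 2*(-4 + 6) = 2*2 = 4)
U(p) = -2*p (U(p) = 2*((-4 + 3)*p) = 2*(-p) = -2*p)
(X + U(D))*(-12) = (4 - 2*5)*(-12) = (4 - 10)*(-12) = -6*(-12) = 72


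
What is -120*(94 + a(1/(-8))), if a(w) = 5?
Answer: -11880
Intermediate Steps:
-120*(94 + a(1/(-8))) = -120*(94 + 5) = -120*99 = -11880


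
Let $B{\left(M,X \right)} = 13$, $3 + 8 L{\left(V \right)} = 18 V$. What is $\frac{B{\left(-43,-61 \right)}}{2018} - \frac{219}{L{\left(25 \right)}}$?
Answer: $- \frac{1176575}{300682} \approx -3.913$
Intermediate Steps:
$L{\left(V \right)} = - \frac{3}{8} + \frac{9 V}{4}$ ($L{\left(V \right)} = - \frac{3}{8} + \frac{18 V}{8} = - \frac{3}{8} + \frac{9 V}{4}$)
$\frac{B{\left(-43,-61 \right)}}{2018} - \frac{219}{L{\left(25 \right)}} = \frac{13}{2018} - \frac{219}{- \frac{3}{8} + \frac{9}{4} \cdot 25} = 13 \cdot \frac{1}{2018} - \frac{219}{- \frac{3}{8} + \frac{225}{4}} = \frac{13}{2018} - \frac{219}{\frac{447}{8}} = \frac{13}{2018} - \frac{584}{149} = - \frac{1176575}{300682}$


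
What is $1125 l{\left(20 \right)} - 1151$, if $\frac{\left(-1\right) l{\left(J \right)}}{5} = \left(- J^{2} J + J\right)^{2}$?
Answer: $-358202251151$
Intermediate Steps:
$l{\left(J \right)} = - 5 \left(J - J^{3}\right)^{2}$ ($l{\left(J \right)} = - 5 \left(- J^{2} J + J\right)^{2} = - 5 \left(- J^{3} + J\right)^{2} = - 5 \left(J - J^{3}\right)^{2}$)
$1125 l{\left(20 \right)} - 1151 = 1125 \left(- 5 \cdot 20^{2} \left(-1 + 20^{2}\right)^{2}\right) - 1151 = 1125 \left(\left(-5\right) 400 \left(-1 + 400\right)^{2}\right) - 1151 = 1125 \left(\left(-5\right) 400 \cdot 399^{2}\right) - 1151 = 1125 \left(\left(-5\right) 400 \cdot 159201\right) - 1151 = 1125 \left(-318402000\right) - 1151 = -358202250000 - 1151 = -358202251151$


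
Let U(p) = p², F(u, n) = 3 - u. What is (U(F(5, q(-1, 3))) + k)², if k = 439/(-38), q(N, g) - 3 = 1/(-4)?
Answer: 82369/1444 ≈ 57.042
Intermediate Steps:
q(N, g) = 11/4 (q(N, g) = 3 + 1/(-4) = 3 - ¼ = 11/4)
k = -439/38 (k = 439*(-1/38) = -439/38 ≈ -11.553)
(U(F(5, q(-1, 3))) + k)² = ((3 - 1*5)² - 439/38)² = ((3 - 5)² - 439/38)² = ((-2)² - 439/38)² = (4 - 439/38)² = (-287/38)² = 82369/1444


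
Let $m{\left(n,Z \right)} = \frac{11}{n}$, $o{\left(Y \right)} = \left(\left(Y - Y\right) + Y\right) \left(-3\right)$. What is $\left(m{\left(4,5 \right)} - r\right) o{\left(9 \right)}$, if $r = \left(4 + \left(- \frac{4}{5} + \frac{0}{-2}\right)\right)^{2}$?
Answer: $\frac{20223}{100} \approx 202.23$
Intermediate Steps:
$o{\left(Y \right)} = - 3 Y$ ($o{\left(Y \right)} = \left(0 + Y\right) \left(-3\right) = Y \left(-3\right) = - 3 Y$)
$r = \frac{256}{25}$ ($r = \left(4 + \left(\left(-4\right) \frac{1}{5} + 0 \left(- \frac{1}{2}\right)\right)\right)^{2} = \left(4 + \left(- \frac{4}{5} + 0\right)\right)^{2} = \left(4 - \frac{4}{5}\right)^{2} = \left(\frac{16}{5}\right)^{2} = \frac{256}{25} \approx 10.24$)
$\left(m{\left(4,5 \right)} - r\right) o{\left(9 \right)} = \left(\frac{11}{4} - \frac{256}{25}\right) \left(\left(-3\right) 9\right) = \left(11 \cdot \frac{1}{4} - \frac{256}{25}\right) \left(-27\right) = \left(\frac{11}{4} - \frac{256}{25}\right) \left(-27\right) = \left(- \frac{749}{100}\right) \left(-27\right) = \frac{20223}{100}$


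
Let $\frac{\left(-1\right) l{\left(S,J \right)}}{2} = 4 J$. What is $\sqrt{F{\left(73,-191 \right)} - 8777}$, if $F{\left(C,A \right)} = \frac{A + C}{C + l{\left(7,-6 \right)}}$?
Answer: $\frac{3 i \sqrt{118015}}{11} \approx 93.691 i$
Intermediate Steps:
$l{\left(S,J \right)} = - 8 J$ ($l{\left(S,J \right)} = - 2 \cdot 4 J = - 8 J$)
$F{\left(C,A \right)} = \frac{A + C}{48 + C}$ ($F{\left(C,A \right)} = \frac{A + C}{C - -48} = \frac{A + C}{C + 48} = \frac{A + C}{48 + C}$)
$\sqrt{F{\left(73,-191 \right)} - 8777} = \sqrt{\frac{-191 + 73}{48 + 73} - 8777} = \sqrt{\frac{1}{121} \left(-118\right) - 8777} = \sqrt{- \frac{118}{121} - 8777} = \sqrt{- \frac{1062135}{121}} = \frac{3 i \sqrt{118015}}{11}$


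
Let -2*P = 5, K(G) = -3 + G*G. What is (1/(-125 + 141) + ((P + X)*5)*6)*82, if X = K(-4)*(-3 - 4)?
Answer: -1840039/8 ≈ -2.3001e+5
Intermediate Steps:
K(G) = -3 + G**2
X = -91 (X = (-3 + (-4)**2)*(-3 - 4) = (-3 + 16)*(-7) = 13*(-7) = -91)
P = -5/2 (P = -1/2*5 = -5/2 ≈ -2.5000)
(1/(-125 + 141) + ((P + X)*5)*6)*82 = (1/(-125 + 141) + ((-5/2 - 91)*5)*6)*82 = (1/16 - 187/2*5*6)*82 = (1/16 - 935/2*6)*82 = (1/16 - 2805)*82 = -44879/16*82 = -1840039/8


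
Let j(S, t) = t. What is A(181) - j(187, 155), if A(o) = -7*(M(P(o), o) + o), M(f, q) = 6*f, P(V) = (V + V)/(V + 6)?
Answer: -281118/187 ≈ -1503.3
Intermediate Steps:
P(V) = 2*V/(6 + V) (P(V) = (2*V)/(6 + V) = 2*V/(6 + V))
A(o) = -7*o - 84*o/(6 + o) (A(o) = -7*(6*(2*o/(6 + o)) + o) = -7*(12*o/(6 + o) + o) = -7*(o + 12*o/(6 + o)) = -7*o - 84*o/(6 + o))
A(181) - j(187, 155) = 7*181*(-18 - 1*181)/(6 + 181) - 1*155 = 7*181*(-18 - 181)/187 - 155 = 7*181*(1/187)*(-199) - 155 = -252133/187 - 155 = -281118/187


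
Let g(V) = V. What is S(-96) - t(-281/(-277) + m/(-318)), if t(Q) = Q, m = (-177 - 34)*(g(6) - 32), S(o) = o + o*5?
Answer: -24653636/44043 ≈ -559.76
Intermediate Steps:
S(o) = 6*o (S(o) = o + 5*o = 6*o)
m = 5486 (m = (-177 - 34)*(6 - 32) = -211*(-26) = 5486)
S(-96) - t(-281/(-277) + m/(-318)) = 6*(-96) - (-281/(-277) + 5486/(-318)) = -576 - (-281*(-1/277) + 5486*(-1/318)) = -576 - (281/277 - 2743/159) = -576 - 1*(-715132/44043) = -576 + 715132/44043 = -24653636/44043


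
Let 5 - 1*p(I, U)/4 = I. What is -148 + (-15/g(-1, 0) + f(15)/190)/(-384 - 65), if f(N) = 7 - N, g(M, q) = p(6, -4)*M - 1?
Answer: -6312461/42655 ≈ -147.99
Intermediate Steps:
p(I, U) = 20 - 4*I
g(M, q) = -1 - 4*M (g(M, q) = (20 - 4*6)*M - 1 = (20 - 24)*M - 1 = -4*M - 1 = -1 - 4*M)
-148 + (-15/g(-1, 0) + f(15)/190)/(-384 - 65) = -148 + (-15/(-1 - 4*(-1)) + (7 - 1*15)/190)/(-384 - 65) = -148 + (-15/(-1 + 4) + (7 - 15)*(1/190))/(-449) = -148 + (-15/3 - 8*1/190)*(-1/449) = -148 + (-15*⅓ - 4/95)*(-1/449) = -148 + (-5 - 4/95)*(-1/449) = -148 - 479/95*(-1/449) = -148 + 479/42655 = -6312461/42655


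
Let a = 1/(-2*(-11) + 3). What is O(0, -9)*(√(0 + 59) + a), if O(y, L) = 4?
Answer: 4/25 + 4*√59 ≈ 30.885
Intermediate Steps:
a = 1/25 (a = 1/(22 + 3) = 1/25 ≈ 0.040000)
O(0, -9)*(√(0 + 59) + a) = 4*(√(0 + 59) + 1/25) = 4*(√59 + 1/25) = 4*(1/25 + √59) = 4/25 + 4*√59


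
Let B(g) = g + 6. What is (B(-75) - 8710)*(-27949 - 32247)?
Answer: 528460684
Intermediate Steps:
B(g) = 6 + g
(B(-75) - 8710)*(-27949 - 32247) = ((6 - 75) - 8710)*(-27949 - 32247) = (-69 - 8710)*(-60196) = -8779*(-60196) = 528460684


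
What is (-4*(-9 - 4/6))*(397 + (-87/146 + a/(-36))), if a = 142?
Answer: 29910136/1971 ≈ 15175.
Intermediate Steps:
(-4*(-9 - 4/6))*(397 + (-87/146 + a/(-36))) = (-4*(-9 - 4/6))*(397 + (-87/146 + 142/(-36))) = (-4*(-9 - 4*⅙))*(397 + (-87*1/146 + 142*(-1/36))) = (-4*(-9 - ⅔))*(397 + (-87/146 - 71/18)) = (-4*(-29/3))*(397 - 2983/657) = (116/3)*(257846/657) = 29910136/1971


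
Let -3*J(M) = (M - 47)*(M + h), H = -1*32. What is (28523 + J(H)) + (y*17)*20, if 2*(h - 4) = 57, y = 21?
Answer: 214057/6 ≈ 35676.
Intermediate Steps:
h = 65/2 (h = 4 + (½)*57 = 4 + 57/2 = 65/2 ≈ 32.500)
H = -32
J(M) = -(-47 + M)*(65/2 + M)/3 (J(M) = -(M - 47)*(M + 65/2)/3 = -(-47 + M)*(65/2 + M)/3)
(28523 + J(H)) + (y*17)*20 = (28523 + (3055/6 - ⅓*(-32)² + (29/6)*(-32))) + (21*17)*20 = (28523 + (3055/6 - ⅓*1024 - 464/3)) + 357*20 = (28523 + (3055/6 - 1024/3 - 464/3)) + 7140 = (28523 + 79/6) + 7140 = 171217/6 + 7140 = 214057/6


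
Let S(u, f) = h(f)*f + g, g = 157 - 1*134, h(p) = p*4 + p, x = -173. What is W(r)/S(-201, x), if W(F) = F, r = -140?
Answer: -35/37417 ≈ -0.00093540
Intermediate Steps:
h(p) = 5*p (h(p) = 4*p + p = 5*p)
g = 23 (g = 157 - 134 = 23)
S(u, f) = 23 + 5*f² (S(u, f) = (5*f)*f + 23 = 5*f² + 23 = 23 + 5*f²)
W(r)/S(-201, x) = -140/(23 + 5*(-173)²) = -140/(23 + 5*29929) = -140/(23 + 149645) = -140/149668 = -140*1/149668 = -35/37417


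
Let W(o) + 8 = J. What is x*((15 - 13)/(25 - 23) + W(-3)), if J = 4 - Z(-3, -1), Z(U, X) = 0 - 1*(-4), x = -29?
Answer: 203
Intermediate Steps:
Z(U, X) = 4 (Z(U, X) = 0 + 4 = 4)
J = 0 (J = 4 - 1*4 = 4 - 4 = 0)
W(o) = -8 (W(o) = -8 + 0 = -8)
x*((15 - 13)/(25 - 23) + W(-3)) = -29*((15 - 13)/(25 - 23) - 8) = -29*(2/2 - 8) = -29*(2*(½) - 8) = -29*(1 - 8) = -29*(-7) = 203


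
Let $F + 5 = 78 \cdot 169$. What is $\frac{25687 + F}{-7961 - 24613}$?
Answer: $- \frac{19432}{16287} \approx -1.1931$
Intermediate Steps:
$F = 13177$ ($F = -5 + 78 \cdot 169 = -5 + 13182 = 13177$)
$\frac{25687 + F}{-7961 - 24613} = \frac{25687 + 13177}{-7961 - 24613} = \frac{38864}{-32574} = 38864 \left(- \frac{1}{32574}\right) = - \frac{19432}{16287}$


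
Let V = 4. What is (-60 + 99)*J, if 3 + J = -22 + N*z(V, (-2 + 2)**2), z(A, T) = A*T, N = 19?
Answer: -975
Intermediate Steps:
J = -25 (J = -3 + (-22 + 19*(4*(-2 + 2)**2)) = -3 + (-22 + 19*(4*0**2)) = -3 + (-22 + 19*(4*0)) = -3 + (-22 + 19*0) = -3 + (-22 + 0) = -3 - 22 = -25)
(-60 + 99)*J = (-60 + 99)*(-25) = 39*(-25) = -975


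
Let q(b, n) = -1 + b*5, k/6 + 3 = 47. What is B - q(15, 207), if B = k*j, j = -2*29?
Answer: -15386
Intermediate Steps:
j = -58
k = 264 (k = -18 + 6*47 = -18 + 282 = 264)
q(b, n) = -1 + 5*b
B = -15312 (B = 264*(-58) = -15312)
B - q(15, 207) = -15312 - (-1 + 5*15) = -15312 - (-1 + 75) = -15312 - 1*74 = -15312 - 74 = -15386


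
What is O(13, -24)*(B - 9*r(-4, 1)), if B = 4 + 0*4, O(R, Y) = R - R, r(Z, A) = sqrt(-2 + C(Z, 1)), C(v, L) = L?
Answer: 0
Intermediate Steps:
r(Z, A) = I (r(Z, A) = sqrt(-2 + 1) = sqrt(-1) = I)
O(R, Y) = 0
B = 4 (B = 4 + 0 = 4)
O(13, -24)*(B - 9*r(-4, 1)) = 0*(4 - 9*I) = 0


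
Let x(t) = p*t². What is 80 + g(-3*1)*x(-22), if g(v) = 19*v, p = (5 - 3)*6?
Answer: -330976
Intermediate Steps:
p = 12 (p = 2*6 = 12)
x(t) = 12*t²
80 + g(-3*1)*x(-22) = 80 + (19*(-3*1))*(12*(-22)²) = 80 + (19*(-3))*(12*484) = 80 - 57*5808 = 80 - 331056 = -330976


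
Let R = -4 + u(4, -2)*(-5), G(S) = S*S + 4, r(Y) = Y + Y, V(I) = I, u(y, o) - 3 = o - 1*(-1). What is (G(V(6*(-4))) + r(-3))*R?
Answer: -8036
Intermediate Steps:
u(y, o) = 4 + o (u(y, o) = 3 + (o - 1*(-1)) = 3 + (o + 1) = 3 + (1 + o) = 4 + o)
r(Y) = 2*Y
G(S) = 4 + S² (G(S) = S² + 4 = 4 + S²)
R = -14 (R = -4 + (4 - 2)*(-5) = -4 + 2*(-5) = -4 - 10 = -14)
(G(V(6*(-4))) + r(-3))*R = ((4 + (6*(-4))²) + 2*(-3))*(-14) = ((4 + (-24)²) - 6)*(-14) = ((4 + 576) - 6)*(-14) = (580 - 6)*(-14) = 574*(-14) = -8036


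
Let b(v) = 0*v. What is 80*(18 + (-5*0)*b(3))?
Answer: 1440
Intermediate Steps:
b(v) = 0
80*(18 + (-5*0)*b(3)) = 80*(18 - 5*0*0) = 80*(18 + 0*0) = 80*(18 + 0) = 80*18 = 1440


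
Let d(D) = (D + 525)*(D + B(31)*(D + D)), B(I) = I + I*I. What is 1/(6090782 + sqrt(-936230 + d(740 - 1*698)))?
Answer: 3045391/18548789518482 - sqrt(2895910)/9274394759241 ≈ 1.6400e-7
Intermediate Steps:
B(I) = I + I**2
d(D) = 1985*D*(525 + D) (d(D) = (D + 525)*(D + (31*(1 + 31))*(D + D)) = (525 + D)*(D + (31*32)*(2*D)) = (525 + D)*(D + 992*(2*D)) = (525 + D)*(D + 1984*D) = (525 + D)*(1985*D) = 1985*D*(525 + D))
1/(6090782 + sqrt(-936230 + d(740 - 1*698))) = 1/(6090782 + sqrt(-936230 + 1985*(740 - 1*698)*(525 + (740 - 1*698)))) = 1/(6090782 + sqrt(-936230 + 1985*(740 - 698)*(525 + (740 - 698)))) = 1/(6090782 + sqrt(-936230 + 1985*42*(525 + 42))) = 1/(6090782 + sqrt(-936230 + 1985*42*567)) = 1/(6090782 + sqrt(-936230 + 47270790)) = 1/(6090782 + sqrt(46334560)) = 1/(6090782 + 4*sqrt(2895910))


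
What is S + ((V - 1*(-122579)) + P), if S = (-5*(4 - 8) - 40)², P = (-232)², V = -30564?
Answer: 146239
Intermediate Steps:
P = 53824
S = 400 (S = (-5*(-4) - 40)² = (20 - 40)² = (-20)² = 400)
S + ((V - 1*(-122579)) + P) = 400 + ((-30564 - 1*(-122579)) + 53824) = 400 + ((-30564 + 122579) + 53824) = 400 + (92015 + 53824) = 400 + 145839 = 146239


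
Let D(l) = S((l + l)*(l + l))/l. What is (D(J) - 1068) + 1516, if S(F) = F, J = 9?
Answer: 484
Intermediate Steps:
D(l) = 4*l (D(l) = ((l + l)*(l + l))/l = ((2*l)*(2*l))/l = (4*l**2)/l = 4*l)
(D(J) - 1068) + 1516 = (4*9 - 1068) + 1516 = (36 - 1068) + 1516 = -1032 + 1516 = 484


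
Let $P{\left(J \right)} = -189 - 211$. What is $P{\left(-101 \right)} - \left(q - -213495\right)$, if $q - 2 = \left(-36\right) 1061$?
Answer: $-175701$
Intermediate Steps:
$q = -38194$ ($q = 2 - 38196 = -38194$)
$P{\left(J \right)} = -400$
$P{\left(-101 \right)} - \left(q - -213495\right) = -400 - \left(-38194 - -213495\right) = -400 - \left(-38194 + 213495\right) = -400 - 175301 = -175701$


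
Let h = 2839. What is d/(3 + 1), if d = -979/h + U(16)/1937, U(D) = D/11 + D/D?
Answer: -5195725/60490573 ≈ -0.085893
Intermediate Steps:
U(D) = 1 + D/11 (U(D) = D*(1/11) + 1 = D/11 + 1 = 1 + D/11)
d = -20782900/60490573 (d = -979/2839 + (1 + (1/11)*16)/1937 = -979*1/2839 + (1 + 16/11)*(1/1937) = -979/2839 + (27/11)*(1/1937) = -979/2839 + 27/21307 = -20782900/60490573 ≈ -0.34357)
d/(3 + 1) = -20782900/(60490573*(3 + 1)) = -20782900/60490573/4 = -20782900/60490573*¼ = -5195725/60490573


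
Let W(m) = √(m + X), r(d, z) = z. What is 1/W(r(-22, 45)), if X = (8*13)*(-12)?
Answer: -I*√1203/1203 ≈ -0.028831*I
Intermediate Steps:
X = -1248 (X = 104*(-12) = -1248)
W(m) = √(-1248 + m) (W(m) = √(m - 1248) = √(-1248 + m))
1/W(r(-22, 45)) = 1/(√(-1248 + 45)) = 1/(√(-1203)) = 1/(I*√1203) = -I*√1203/1203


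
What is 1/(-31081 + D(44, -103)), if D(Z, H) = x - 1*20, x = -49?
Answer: -1/31150 ≈ -3.2103e-5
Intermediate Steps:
D(Z, H) = -69 (D(Z, H) = -49 - 1*20 = -49 - 20 = -69)
1/(-31081 + D(44, -103)) = 1/(-31081 - 69) = 1/(-31150) = -1/31150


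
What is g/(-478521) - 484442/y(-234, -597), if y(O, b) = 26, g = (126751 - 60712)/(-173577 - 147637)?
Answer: -12410406452040889/666066459474 ≈ -18632.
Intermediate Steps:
g = -66039/321214 (g = 66039/(-321214) = 66039*(-1/321214) = -66039/321214 ≈ -0.20559)
g/(-478521) - 484442/y(-234, -597) = -66039/321214/(-478521) - 484442/26 = -66039/321214*(-1/478521) - 484442*1/26 = 22013/51235881498 - 242221/13 = -12410406452040889/666066459474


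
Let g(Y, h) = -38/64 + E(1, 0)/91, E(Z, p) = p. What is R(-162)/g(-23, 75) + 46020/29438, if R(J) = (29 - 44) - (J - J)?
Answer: 7502310/279661 ≈ 26.826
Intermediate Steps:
g(Y, h) = -19/32 (g(Y, h) = -38/64 + 0/91 = -38*1/64 + 0*(1/91) = -19/32 + 0 = -19/32)
R(J) = -15 (R(J) = -15 - 1*0 = -15 + 0 = -15)
R(-162)/g(-23, 75) + 46020/29438 = -15/(-19/32) + 46020/29438 = -15*(-32/19) + 46020*(1/29438) = 480/19 + 23010/14719 = 7502310/279661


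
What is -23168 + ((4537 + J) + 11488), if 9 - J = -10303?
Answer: 3169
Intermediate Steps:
J = 10312 (J = 9 - 1*(-10303) = 9 + 10303 = 10312)
-23168 + ((4537 + J) + 11488) = -23168 + ((4537 + 10312) + 11488) = -23168 + (14849 + 11488) = -23168 + 26337 = 3169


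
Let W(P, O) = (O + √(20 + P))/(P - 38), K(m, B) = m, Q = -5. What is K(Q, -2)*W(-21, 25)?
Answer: 125/59 + 5*I/59 ≈ 2.1186 + 0.084746*I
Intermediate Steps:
W(P, O) = (O + √(20 + P))/(-38 + P)
K(Q, -2)*W(-21, 25) = -5*(25 + √(20 - 21))/(-38 - 21) = -5*(25 + √(-1))/(-59) = -(-5)*(25 + I)/59 = -5*(-25/59 - I/59) = 125/59 + 5*I/59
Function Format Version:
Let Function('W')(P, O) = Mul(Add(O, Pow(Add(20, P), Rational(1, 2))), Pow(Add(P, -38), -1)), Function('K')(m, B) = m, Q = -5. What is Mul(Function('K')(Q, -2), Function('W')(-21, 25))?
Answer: Add(Rational(125, 59), Mul(Rational(5, 59), I)) ≈ Add(2.1186, Mul(0.084746, I))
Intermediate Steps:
Function('W')(P, O) = Mul(Pow(Add(-38, P), -1), Add(O, Pow(Add(20, P), Rational(1, 2)))) (Function('W')(P, O) = Mul(Add(O, Pow(Add(20, P), Rational(1, 2))), Pow(Add(-38, P), -1)) = Mul(Pow(Add(-38, P), -1), Add(O, Pow(Add(20, P), Rational(1, 2)))))
Mul(Function('K')(Q, -2), Function('W')(-21, 25)) = Mul(-5, Mul(Pow(Add(-38, -21), -1), Add(25, Pow(Add(20, -21), Rational(1, 2))))) = Mul(-5, Mul(Pow(-59, -1), Add(25, Pow(-1, Rational(1, 2))))) = Mul(-5, Mul(Rational(-1, 59), Add(25, I))) = Mul(-5, Add(Rational(-25, 59), Mul(Rational(-1, 59), I))) = Add(Rational(125, 59), Mul(Rational(5, 59), I))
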